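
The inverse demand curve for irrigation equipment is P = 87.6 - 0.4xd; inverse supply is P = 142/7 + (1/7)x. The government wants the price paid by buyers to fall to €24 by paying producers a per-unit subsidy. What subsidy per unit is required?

Required subsidy s = €19 per unit

At a buyer price of 24, quantity demanded is 219 − 2.5·24 = 159.
Sellers supply 159 only when they receive Ps = 142/7 + (1/7)·159 = 43.
s = Ps − Pb = 43 − 24 = 19.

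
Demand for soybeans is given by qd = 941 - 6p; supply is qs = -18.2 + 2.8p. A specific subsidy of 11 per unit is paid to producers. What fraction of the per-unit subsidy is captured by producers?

Pre-subsidy: 941 - 6p = -18.2 + 2.8p gives p* = 109, q* = 287.
With the subsidy, sellers receive ps = pb + 11 for each unit, where pb is the price buyers pay.
Supply in terms of pb becomes qs = -18.2 + 2.8(pb + 11) = 12.6 + 2.8pb. Setting this equal to demand: 941 - 6pb = 12.6 + 2.8pb, so pb = 105.5.
Sellers receive ps = 105.5 + 11 = 116.5; q' = 941 − 6·105.5 = 308.
Buyers' price falls by p* − pb = 109 − 105.5 = 3.5; sellers' price rises by ps − p* = 116.5 − 109 = 7.5.
So producers capture 7.5/11 = 15/22 of each unit of subsidy.

Producer share = 15/22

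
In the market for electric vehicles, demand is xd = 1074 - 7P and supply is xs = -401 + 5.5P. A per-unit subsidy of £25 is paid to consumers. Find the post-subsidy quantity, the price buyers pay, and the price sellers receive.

x' = 325; buyers pay £107; sellers receive £132

Pre-subsidy: 1074 - 7P = -401 + 5.5P gives P* = 118, x* = 248.
With the rebate, buyers effectively pay Pb = Ps − 25, where Ps is the price sellers receive.
Demand in terms of Ps becomes xd = 1074 − 7(Ps − 25) = 1249 - 7Ps. Setting this equal to supply: 1249 - 7Ps = -401 + 5.5Ps, so Ps = 132.
Buyers pay Pb = 132 − 25 = 107; x' = -401 + 5.5·132 = 325.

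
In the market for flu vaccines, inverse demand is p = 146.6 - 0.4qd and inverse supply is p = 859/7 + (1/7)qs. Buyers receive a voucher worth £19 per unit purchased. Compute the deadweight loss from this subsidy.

Deadweight loss = £332.5

Pre-subsidy: 146.6 - 0.4q = 859/7 + (1/7)q gives q* = 44 and p* = 129.
With the rebate, buyers effectively pay pb = ps − 19, where ps is the price sellers receive.
On the curves, pb = 146.6 - 0.4q and ps = 859/7 + (1/7)q; the wedge ps − pb = 19 gives 859/7 + (1/7)q − (146.6 - 0.4q) = 19, so q' = 79.
Then pb = 146.6 − 0.4·79 = 115 and ps = 859/7 + (1/7)·79 = 134.
The subsidy expands output by 79 − 44 = 35 past the efficient level; on those units the gap between marginal cost and willingness to pay runs from 0 up to 19.
DWL = ½ × 19 × 35 = 332.5.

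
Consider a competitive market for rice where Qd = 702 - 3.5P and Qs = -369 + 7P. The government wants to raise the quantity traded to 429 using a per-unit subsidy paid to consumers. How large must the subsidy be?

Required subsidy s = 36 per unit

At Q = 429, invert demand for the buyer price: Pb = (702 − 429)/3.5 = 78; invert supply for the seller price: Ps = (429 − (-369))/7 = 114.
The subsidy must fill the gap: s = Ps − Pb = 114 − 78 = 36.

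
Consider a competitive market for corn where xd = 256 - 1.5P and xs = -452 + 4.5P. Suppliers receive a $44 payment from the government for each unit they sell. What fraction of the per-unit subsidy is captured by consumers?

Consumer share = 0.75

Pre-subsidy: 256 - 1.5P = -452 + 4.5P gives P* = 118, x* = 79.
With the subsidy, sellers receive Ps = Pb + 44 for each unit, where Pb is the price buyers pay.
Supply in terms of Pb becomes xs = -452 + 4.5(Pb + 44) = -254 + 4.5Pb. Setting this equal to demand: 256 - 1.5Pb = -254 + 4.5Pb, so Pb = 85.
Sellers receive Ps = 85 + 44 = 129; x' = 256 − 1.5·85 = 128.5.
Buyers' price falls by P* − Pb = 118 − 85 = 33; sellers' price rises by Ps − P* = 129 − 118 = 11.
So consumers capture 33/44 = 0.75 of each unit of subsidy.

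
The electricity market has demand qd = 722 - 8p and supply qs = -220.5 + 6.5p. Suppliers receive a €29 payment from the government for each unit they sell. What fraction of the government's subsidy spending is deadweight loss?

DWL / government spending = 26/153

Pre-subsidy: 722 - 8p = -220.5 + 6.5p gives p* = 65, q* = 202.
With the subsidy, sellers receive ps = pb + 29 for each unit, where pb is the price buyers pay.
Supply in terms of pb becomes qs = -220.5 + 6.5(pb + 29) = -32 + 6.5pb. Setting this equal to demand: 722 - 8pb = -32 + 6.5pb, so pb = 52.
Sellers receive ps = 52 + 29 = 81; q' = 722 − 8·52 = 306.
ΔCS = ½(202 + 306)(65 − 52) = 3302; ΔPS = ½(202 + 306)(81 − 65) = 4064.
Government spending = 29 × 306 = 8874.
DWL = ½ × 29 × (306 − 202) = 1508; fraction = 1508 / 8874 = 26/153.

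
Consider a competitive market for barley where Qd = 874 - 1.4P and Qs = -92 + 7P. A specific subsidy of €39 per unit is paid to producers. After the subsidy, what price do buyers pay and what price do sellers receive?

Buyers pay €82.5; sellers receive €121.5

Pre-subsidy: 874 - 1.4P = -92 + 7P gives P* = 115, Q* = 713.
With the subsidy, sellers receive Ps = Pb + 39 for each unit, where Pb is the price buyers pay.
Supply in terms of Pb becomes Qs = -92 + 7(Pb + 39) = 181 + 7Pb. Setting this equal to demand: 874 - 1.4Pb = 181 + 7Pb, so Pb = 82.5.
Sellers receive Ps = 82.5 + 39 = 121.5; Q' = 874 − 1.4·82.5 = 758.5.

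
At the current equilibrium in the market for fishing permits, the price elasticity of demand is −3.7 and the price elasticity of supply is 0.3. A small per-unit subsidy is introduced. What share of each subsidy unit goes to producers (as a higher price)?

Producer share = 0.925

For a small subsidy around the equilibrium, the benefit split depends on the relative slopes, which at a point are proportional to the elasticities.
Buyer share = εs/(εs + |εd|) = 0.3/(0.3 + 3.7) = 0.075; seller share = |εd|/(εs + |εd|) = 0.925.
So producers capture 0.925 of the subsidy.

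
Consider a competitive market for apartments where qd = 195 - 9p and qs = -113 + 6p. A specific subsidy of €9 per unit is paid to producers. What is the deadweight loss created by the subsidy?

Pre-subsidy: 195 - 9p = -113 + 6p gives p* = 308/15, q* = 10.2.
With the subsidy, sellers receive ps = pb + 9 for each unit, where pb is the price buyers pay.
Supply in terms of pb becomes qs = -113 + 6(pb + 9) = -59 + 6pb. Setting this equal to demand: 195 - 9pb = -59 + 6pb, so pb = 254/15.
Sellers receive ps = 254/15 + 9 = 389/15; q' = 195 − 9·(254/15) = 42.6.
The subsidy expands output by 42.6 − 10.2 = 32.4 past the efficient level; on those units the gap between marginal cost and willingness to pay runs from 0 up to 9.
DWL = ½ × 9 × 32.4 = 145.8.

Deadweight loss = €145.8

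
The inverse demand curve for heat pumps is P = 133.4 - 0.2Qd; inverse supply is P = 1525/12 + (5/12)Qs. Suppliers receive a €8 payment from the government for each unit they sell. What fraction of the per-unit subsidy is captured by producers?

Pre-subsidy: 133.4 - 0.2Q = 1525/12 + (5/12)Q gives Q* = 379/37 and P* = 4860/37.
With the subsidy, sellers receive Ps = Pb + 8 for each unit, where Pb is the price buyers pay.
On the curves, Pb = 133.4 - 0.2Q and Ps = 1525/12 + (5/12)Q; the wedge Ps − Pb = 8 gives 1525/12 + (5/12)Q − (133.4 - 0.2Q) = 8, so Q' = 859/37.
Then Pb = 133.4 − 0.2·(859/37) = 4764/37 and Ps = 1525/12 + (5/12)·(859/37) = 5060/37.
Buyers' price falls by P* − Pb = 4860/37 − 4764/37 = 96/37; sellers' price rises by Ps − P* = 5060/37 − 4860/37 = 200/37.
So producers capture (200/37)/8 = 25/37 of each unit of subsidy.

Producer share = 25/37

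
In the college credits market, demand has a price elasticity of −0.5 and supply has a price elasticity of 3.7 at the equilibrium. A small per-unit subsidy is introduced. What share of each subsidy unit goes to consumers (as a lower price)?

For a small subsidy around the equilibrium, the benefit split depends on the relative slopes, which at a point are proportional to the elasticities.
Buyer share = εs/(εs + |εd|) = 3.7/(3.7 + 0.5) = 37/42; seller share = |εd|/(εs + |εd|) = 5/42.

Consumer share = 37/42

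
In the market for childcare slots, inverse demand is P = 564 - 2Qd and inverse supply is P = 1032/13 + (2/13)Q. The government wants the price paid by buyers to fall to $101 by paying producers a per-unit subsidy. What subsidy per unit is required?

Required subsidy s = $14 per unit

At a buyer price of 101, quantity demanded is 282 − 0.5·101 = 231.5.
Sellers supply 231.5 only when they receive Ps = 1032/13 + (2/13)·231.5 = 115.
s = Ps − Pb = 115 − 101 = 14.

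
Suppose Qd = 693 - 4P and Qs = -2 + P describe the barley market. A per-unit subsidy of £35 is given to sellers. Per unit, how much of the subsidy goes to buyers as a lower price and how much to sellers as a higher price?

Pre-subsidy: 693 - 4P = -2 + P gives P* = 139, Q* = 137.
With the subsidy, sellers receive Ps = Pb + 35 for each unit, where Pb is the price buyers pay.
Supply in terms of Pb becomes Qs = -2 + 1(Pb + 35) = 33 + Pb. Setting this equal to demand: 693 - 4Pb = 33 + Pb, so Pb = 132.
Sellers receive Ps = 132 + 35 = 167; Q' = 693 − 4·132 = 165.
Buyers' price falls by P* − Pb = 139 − 132 = 7; sellers' price rises by Ps − P* = 167 − 139 = 28.

Buyers gain £7 per unit; sellers gain £28 per unit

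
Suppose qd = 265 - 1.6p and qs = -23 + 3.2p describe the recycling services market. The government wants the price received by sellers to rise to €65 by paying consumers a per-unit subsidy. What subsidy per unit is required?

Required subsidy s = €15 per unit

At a seller price of 65, quantity supplied is -23 + 3.2·65 = 185.
Buyers absorb 185 only when they pay pb with 265 − 1.6·pb = 185, i.e. pb = 50.
s = ps − pb = 65 − 50 = 15.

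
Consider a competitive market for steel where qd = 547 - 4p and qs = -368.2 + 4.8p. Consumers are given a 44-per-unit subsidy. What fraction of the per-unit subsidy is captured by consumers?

Consumer share = 6/11

Pre-subsidy: 547 - 4p = -368.2 + 4.8p gives p* = 104, q* = 131.
With the rebate, buyers effectively pay pb = ps − 44, where ps is the price sellers receive.
Demand in terms of ps becomes qd = 547 − 4(ps − 44) = 723 - 4ps. Setting this equal to supply: 723 - 4ps = -368.2 + 4.8ps, so ps = 124.
Buyers pay pb = 124 − 44 = 80; q' = -368.2 + 4.8·124 = 227.
Buyers' price falls by p* − pb = 104 − 80 = 24; sellers' price rises by ps − p* = 124 − 104 = 20.
So consumers capture 24/44 = 6/11 of each unit of subsidy.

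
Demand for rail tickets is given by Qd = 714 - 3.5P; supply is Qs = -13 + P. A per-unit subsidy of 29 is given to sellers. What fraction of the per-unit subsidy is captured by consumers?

Pre-subsidy: 714 - 3.5P = -13 + P gives P* = 1454/9, Q* = 1337/9.
With the subsidy, sellers receive Ps = Pb + 29 for each unit, where Pb is the price buyers pay.
Supply in terms of Pb becomes Qs = -13 + 1(Pb + 29) = 16 + Pb. Setting this equal to demand: 714 - 3.5Pb = 16 + Pb, so Pb = 1396/9.
Sellers receive Ps = 1396/9 + 29 = 1657/9; Q' = 714 − 3.5·(1396/9) = 1540/9.
Buyers' price falls by P* − Pb = 1454/9 − 1396/9 = 58/9; sellers' price rises by Ps − P* = 1657/9 − 1454/9 = 203/9.
So consumers capture (58/9)/29 = 2/9 of each unit of subsidy.

Consumer share = 2/9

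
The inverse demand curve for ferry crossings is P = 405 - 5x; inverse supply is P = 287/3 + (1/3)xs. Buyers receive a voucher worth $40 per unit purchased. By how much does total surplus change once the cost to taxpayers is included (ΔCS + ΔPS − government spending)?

Pre-subsidy: 405 - 5x = 287/3 + (1/3)x gives x* = 58 and P* = 115.
With the rebate, buyers effectively pay Pb = Ps − 40, where Ps is the price sellers receive.
On the curves, Pb = 405 - 5x and Ps = 287/3 + (1/3)x; the wedge Ps − Pb = 40 gives 287/3 + (1/3)x − (405 - 5x) = 40, so x' = 65.5.
Then Pb = 405 − 5·65.5 = 77.5 and Ps = 287/3 + (1/3)·65.5 = 117.5.
ΔCS = ½(58 + 65.5)(115 − 77.5) = 2315.625; ΔPS = ½(58 + 65.5)(117.5 − 115) = 154.375.
Government spending = 40 × 65.5 = 2620.
Net change = 2315.625 + 154.375 − 2620 = -150. The loss equals the DWL triangle ½·40·7.5.

Net change in total surplus = -$150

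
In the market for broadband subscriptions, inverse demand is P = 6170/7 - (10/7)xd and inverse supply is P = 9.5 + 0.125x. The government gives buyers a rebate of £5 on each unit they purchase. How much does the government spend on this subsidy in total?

Government cost = 245540/87

Pre-subsidy: 6170/7 - (10/7)x = 9.5 + 0.125x gives x* = 16276/29 and P* = 2310/29.
With the rebate, buyers effectively pay Pb = Ps − 5, where Ps is the price sellers receive.
On the curves, Pb = 6170/7 - (10/7)x and Ps = 9.5 + 0.125x; the wedge Ps − Pb = 5 gives 9.5 + 0.125x − (6170/7 - (10/7)x) = 5, so x' = 49108/87.
Then Pb = 6170/7 − (10/7)·(49108/87) = 6530/87 and Ps = 9.5 + 0.125·(49108/87) = 6965/87.
Government outlay = subsidy × quantity = 5 × 49108/87 = 245540/87.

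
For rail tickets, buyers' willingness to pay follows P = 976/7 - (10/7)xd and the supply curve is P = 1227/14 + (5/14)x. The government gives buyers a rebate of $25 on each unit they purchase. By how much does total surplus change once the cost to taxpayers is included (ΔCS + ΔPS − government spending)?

Net change in total surplus = -$175

Pre-subsidy: 976/7 - (10/7)x = 1227/14 + (5/14)x gives x* = 29 and P* = 98.
With the rebate, buyers effectively pay Pb = Ps − 25, where Ps is the price sellers receive.
On the curves, Pb = 976/7 - (10/7)x and Ps = 1227/14 + (5/14)x; the wedge Ps − Pb = 25 gives 1227/14 + (5/14)x − (976/7 - (10/7)x) = 25, so x' = 43.
Then Pb = 976/7 − (10/7)·43 = 78 and Ps = 1227/14 + (5/14)·43 = 103.
ΔCS = ½(29 + 43)(98 − 78) = 720; ΔPS = ½(29 + 43)(103 − 98) = 180.
Government spending = 25 × 43 = 1075.
Net change = 720 + 180 − 1075 = -175. The loss equals the DWL triangle ½·25·14.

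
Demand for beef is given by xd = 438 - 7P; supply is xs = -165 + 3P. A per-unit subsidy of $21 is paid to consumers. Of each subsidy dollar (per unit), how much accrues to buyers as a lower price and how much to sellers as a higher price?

Pre-subsidy: 438 - 7P = -165 + 3P gives P* = 60.3, x* = 15.9.
With the rebate, buyers effectively pay Pb = Ps − 21, where Ps is the price sellers receive.
Demand in terms of Ps becomes xd = 438 − 7(Ps − 21) = 585 - 7Ps. Setting this equal to supply: 585 - 7Ps = -165 + 3Ps, so Ps = 75.
Buyers pay Pb = 75 − 21 = 54; x' = -165 + 3·75 = 60.
Buyers' price falls by P* − Pb = 60.3 − 54 = 6.3; sellers' price rises by Ps − P* = 75 − 60.3 = 14.7.

Buyers gain $6.3 per unit; sellers gain $14.7 per unit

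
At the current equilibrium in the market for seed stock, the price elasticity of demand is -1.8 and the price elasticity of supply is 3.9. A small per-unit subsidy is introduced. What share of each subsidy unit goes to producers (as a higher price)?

For a small subsidy around the equilibrium, the benefit split depends on the relative slopes, which at a point are proportional to the elasticities.
Buyer share = εs/(εs + |εd|) = 3.9/(3.9 + 1.8) = 13/19; seller share = |εd|/(εs + |εd|) = 6/19.
So producers capture 6/19 of the subsidy.

Producer share = 6/19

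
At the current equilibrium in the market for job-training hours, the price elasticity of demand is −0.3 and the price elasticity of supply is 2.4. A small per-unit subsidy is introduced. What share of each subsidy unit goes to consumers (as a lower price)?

Consumer share = 8/9

For a small subsidy around the equilibrium, the benefit split depends on the relative slopes, which at a point are proportional to the elasticities.
Buyer share = εs/(εs + |εd|) = 2.4/(2.4 + 0.3) = 8/9; seller share = |εd|/(εs + |εd|) = 1/9.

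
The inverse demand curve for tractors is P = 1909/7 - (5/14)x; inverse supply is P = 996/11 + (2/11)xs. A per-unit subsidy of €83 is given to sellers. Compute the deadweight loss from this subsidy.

Pre-subsidy: 1909/7 - (5/14)x = 996/11 + (2/11)x gives x* = 338 and P* = 152.
With the subsidy, sellers receive Ps = Pb + 83 for each unit, where Pb is the price buyers pay.
On the curves, Pb = 1909/7 - (5/14)x and Ps = 996/11 + (2/11)x; the wedge Ps − Pb = 83 gives 996/11 + (2/11)x − (1909/7 - (5/14)x) = 83, so x' = 492.
Then Pb = 1909/7 − (5/14)·492 = 97 and Ps = 996/11 + (2/11)·492 = 180.
The subsidy expands output by 492 − 338 = 154 past the efficient level; on those units the gap between marginal cost and willingness to pay runs from 0 up to 83.
DWL = ½ × 83 × 154 = 6391.

Deadweight loss = €6391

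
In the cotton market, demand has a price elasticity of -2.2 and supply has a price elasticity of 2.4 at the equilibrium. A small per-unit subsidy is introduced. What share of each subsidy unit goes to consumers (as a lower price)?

For a small subsidy around the equilibrium, the benefit split depends on the relative slopes, which at a point are proportional to the elasticities.
Buyer share = εs/(εs + |εd|) = 2.4/(2.4 + 2.2) = 12/23; seller share = |εd|/(εs + |εd|) = 11/23.

Consumer share = 12/23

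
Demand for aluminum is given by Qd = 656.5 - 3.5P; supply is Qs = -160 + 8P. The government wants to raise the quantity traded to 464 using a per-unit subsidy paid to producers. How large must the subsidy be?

Required subsidy s = 23 per unit

At Q = 464, invert demand for the buyer price: Pb = (656.5 − 464)/3.5 = 55; invert supply for the seller price: Ps = (464 − (-160))/8 = 78.
The subsidy must fill the gap: s = Ps − Pb = 78 − 55 = 23.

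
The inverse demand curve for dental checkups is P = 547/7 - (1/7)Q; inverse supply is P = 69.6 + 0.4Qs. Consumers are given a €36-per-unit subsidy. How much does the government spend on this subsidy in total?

Government cost = 56124/19

Pre-subsidy: 547/7 - (1/7)Q = 69.6 + 0.4Q gives Q* = 299/19 and P* = 1442/19.
With the rebate, buyers effectively pay Pb = Ps − 36, where Ps is the price sellers receive.
On the curves, Pb = 547/7 - (1/7)Q and Ps = 69.6 + 0.4Q; the wedge Ps − Pb = 36 gives 69.6 + 0.4Q − (547/7 - (1/7)Q) = 36, so Q' = 1559/19.
Then Pb = 547/7 − (1/7)·(1559/19) = 1262/19 and Ps = 69.6 + 0.4·(1559/19) = 1946/19.
Government outlay = subsidy × quantity = 36 × 1559/19 = 56124/19.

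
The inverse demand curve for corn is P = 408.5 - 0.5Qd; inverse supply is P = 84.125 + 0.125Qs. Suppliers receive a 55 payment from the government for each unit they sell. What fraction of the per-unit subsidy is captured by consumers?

Pre-subsidy: 408.5 - 0.5Q = 84.125 + 0.125Q gives Q* = 519 and P* = 149.
With the subsidy, sellers receive Ps = Pb + 55 for each unit, where Pb is the price buyers pay.
On the curves, Pb = 408.5 - 0.5Q and Ps = 84.125 + 0.125Q; the wedge Ps − Pb = 55 gives 84.125 + 0.125Q − (408.5 - 0.5Q) = 55, so Q' = 607.
Then Pb = 408.5 − 0.5·607 = 105 and Ps = 84.125 + 0.125·607 = 160.
Buyers' price falls by P* − Pb = 149 − 105 = 44; sellers' price rises by Ps − P* = 160 − 149 = 11.
So consumers capture 44/55 = 0.8 of each unit of subsidy.

Consumer share = 0.8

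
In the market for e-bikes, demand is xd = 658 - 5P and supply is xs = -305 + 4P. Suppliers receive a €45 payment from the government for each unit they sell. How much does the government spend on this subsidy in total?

Government cost = €10035

Pre-subsidy: 658 - 5P = -305 + 4P gives P* = 107, x* = 123.
With the subsidy, sellers receive Ps = Pb + 45 for each unit, where Pb is the price buyers pay.
Supply in terms of Pb becomes xs = -305 + 4(Pb + 45) = -125 + 4Pb. Setting this equal to demand: 658 - 5Pb = -125 + 4Pb, so Pb = 87.
Sellers receive Ps = 87 + 45 = 132; x' = 658 − 5·87 = 223.
Government outlay = subsidy × quantity = 45 × 223 = 10035.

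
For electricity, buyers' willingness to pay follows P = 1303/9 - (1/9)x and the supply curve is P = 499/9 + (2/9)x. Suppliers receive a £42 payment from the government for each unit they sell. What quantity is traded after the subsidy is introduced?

Pre-subsidy: 1303/9 - (1/9)x = 499/9 + (2/9)x gives x* = 268 and P* = 115.
With the subsidy, sellers receive Ps = Pb + 42 for each unit, where Pb is the price buyers pay.
On the curves, Pb = 1303/9 - (1/9)x and Ps = 499/9 + (2/9)x; the wedge Ps − Pb = 42 gives 499/9 + (2/9)x − (1303/9 - (1/9)x) = 42, so x' = 394.
Then Pb = 1303/9 − (1/9)·394 = 101 and Ps = 499/9 + (2/9)·394 = 143.

x' = 394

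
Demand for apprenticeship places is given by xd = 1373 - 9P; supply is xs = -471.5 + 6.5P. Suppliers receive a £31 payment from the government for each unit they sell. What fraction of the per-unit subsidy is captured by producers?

Pre-subsidy: 1373 - 9P = -471.5 + 6.5P gives P* = 119, x* = 302.
With the subsidy, sellers receive Ps = Pb + 31 for each unit, where Pb is the price buyers pay.
Supply in terms of Pb becomes xs = -471.5 + 6.5(Pb + 31) = -270 + 6.5Pb. Setting this equal to demand: 1373 - 9Pb = -270 + 6.5Pb, so Pb = 106.
Sellers receive Ps = 106 + 31 = 137; x' = 1373 − 9·106 = 419.
Buyers' price falls by P* − Pb = 119 − 106 = 13; sellers' price rises by Ps − P* = 137 − 119 = 18.
So producers capture 18/31 = 18/31 of each unit of subsidy.

Producer share = 18/31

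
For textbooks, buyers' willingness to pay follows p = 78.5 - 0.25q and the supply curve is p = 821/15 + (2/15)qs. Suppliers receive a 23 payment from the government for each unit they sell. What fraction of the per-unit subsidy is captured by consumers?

Pre-subsidy: 78.5 - 0.25q = 821/15 + (2/15)q gives q* = 62 and p* = 63.
With the subsidy, sellers receive ps = pb + 23 for each unit, where pb is the price buyers pay.
On the curves, pb = 78.5 - 0.25q and ps = 821/15 + (2/15)q; the wedge ps − pb = 23 gives 821/15 + (2/15)q − (78.5 - 0.25q) = 23, so q' = 122.
Then pb = 78.5 − 0.25·122 = 48 and ps = 821/15 + (2/15)·122 = 71.
Buyers' price falls by p* − pb = 63 − 48 = 15; sellers' price rises by ps − p* = 71 − 63 = 8.
So consumers capture 15/23 = 15/23 of each unit of subsidy.

Consumer share = 15/23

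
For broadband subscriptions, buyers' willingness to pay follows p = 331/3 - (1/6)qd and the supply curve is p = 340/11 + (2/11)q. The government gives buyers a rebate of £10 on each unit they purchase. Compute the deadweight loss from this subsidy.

Deadweight loss = 3300/23

Pre-subsidy: 331/3 - (1/6)q = 340/11 + (2/11)q gives q* = 5242/23 and p* = 1664/23.
With the rebate, buyers effectively pay pb = ps − 10, where ps is the price sellers receive.
On the curves, pb = 331/3 - (1/6)q and ps = 340/11 + (2/11)q; the wedge ps − pb = 10 gives 340/11 + (2/11)q − (331/3 - (1/6)q) = 10, so q' = 5902/23.
Then pb = 331/3 − (1/6)·(5902/23) = 1554/23 and ps = 340/11 + (2/11)·(5902/23) = 1784/23.
The subsidy expands output by 5902/23 − 5242/23 = 660/23 past the efficient level; on those units the gap between marginal cost and willingness to pay runs from 0 up to 10.
DWL = ½ × 10 × 660/23 = 3300/23.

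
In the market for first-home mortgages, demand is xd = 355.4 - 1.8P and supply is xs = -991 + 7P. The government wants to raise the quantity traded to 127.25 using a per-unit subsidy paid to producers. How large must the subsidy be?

At x = 127.25, invert demand for the buyer price: Pb = (355.4 − 127.25)/1.8 = 126.75; invert supply for the seller price: Ps = (127.25 − (-991))/7 = 159.75.
The subsidy must fill the gap: s = Ps − Pb = 159.75 − 126.75 = 33.

Required subsidy s = 33 per unit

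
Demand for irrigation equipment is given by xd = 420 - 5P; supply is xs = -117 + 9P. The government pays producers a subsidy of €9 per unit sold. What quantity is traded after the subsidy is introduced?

Pre-subsidy: 420 - 5P = -117 + 9P gives P* = 537/14, x* = 3195/14.
With the subsidy, sellers receive Ps = Pb + 9 for each unit, where Pb is the price buyers pay.
Supply in terms of Pb becomes xs = -117 + 9(Pb + 9) = -36 + 9Pb. Setting this equal to demand: 420 - 5Pb = -36 + 9Pb, so Pb = 228/7.
Sellers receive Ps = 228/7 + 9 = 291/7; x' = 420 − 5·(228/7) = 1800/7.

x' = 1800/7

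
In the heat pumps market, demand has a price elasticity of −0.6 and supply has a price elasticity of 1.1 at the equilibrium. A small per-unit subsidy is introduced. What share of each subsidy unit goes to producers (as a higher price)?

Producer share = 6/17

For a small subsidy around the equilibrium, the benefit split depends on the relative slopes, which at a point are proportional to the elasticities.
Buyer share = εs/(εs + |εd|) = 1.1/(1.1 + 0.6) = 11/17; seller share = |εd|/(εs + |εd|) = 6/17.
So producers capture 6/17 of the subsidy.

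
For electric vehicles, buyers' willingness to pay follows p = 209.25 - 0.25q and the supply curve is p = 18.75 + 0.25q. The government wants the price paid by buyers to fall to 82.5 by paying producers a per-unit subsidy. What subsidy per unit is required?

Required subsidy s = 63 per unit

At a buyer price of 82.5, quantity demanded is 837 − 4·82.5 = 507.
Sellers supply 507 only when they receive ps = 18.75 + 0.25·507 = 145.5.
s = ps − pb = 145.5 − 82.5 = 63.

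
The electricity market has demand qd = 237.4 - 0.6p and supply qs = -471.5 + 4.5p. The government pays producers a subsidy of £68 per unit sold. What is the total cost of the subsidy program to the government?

Pre-subsidy: 237.4 - 0.6p = -471.5 + 4.5p gives p* = 139, q* = 154.
With the subsidy, sellers receive ps = pb + 68 for each unit, where pb is the price buyers pay.
Supply in terms of pb becomes qs = -471.5 + 4.5(pb + 68) = -165.5 + 4.5pb. Setting this equal to demand: 237.4 - 0.6pb = -165.5 + 4.5pb, so pb = 79.
Sellers receive ps = 79 + 68 = 147; q' = 237.4 − 0.6·79 = 190.
Government outlay = subsidy × quantity = 68 × 190 = 12920.

Government cost = £12920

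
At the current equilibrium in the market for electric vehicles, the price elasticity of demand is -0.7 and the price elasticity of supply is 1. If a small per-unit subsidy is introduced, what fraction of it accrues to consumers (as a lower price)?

For a small subsidy around the equilibrium, the benefit split depends on the relative slopes, which at a point are proportional to the elasticities.
Buyer share = εs/(εs + |εd|) = 1/(1 + 0.7) = 10/17; seller share = |εd|/(εs + |εd|) = 7/17.

Consumer share = 10/17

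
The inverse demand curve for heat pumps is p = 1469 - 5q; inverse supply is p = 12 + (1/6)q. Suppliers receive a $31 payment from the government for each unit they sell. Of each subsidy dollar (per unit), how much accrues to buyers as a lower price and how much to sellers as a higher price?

Pre-subsidy: 1469 - 5q = 12 + (1/6)q gives q* = 282 and p* = 59.
With the subsidy, sellers receive ps = pb + 31 for each unit, where pb is the price buyers pay.
On the curves, pb = 1469 - 5q and ps = 12 + (1/6)q; the wedge ps − pb = 31 gives 12 + (1/6)q − (1469 - 5q) = 31, so q' = 288.
Then pb = 1469 − 5·288 = 29 and ps = 12 + (1/6)·288 = 60.
Buyers' price falls by p* − pb = 59 − 29 = 30; sellers' price rises by ps − p* = 60 − 59 = 1.

Buyers gain $30 per unit; sellers gain $1 per unit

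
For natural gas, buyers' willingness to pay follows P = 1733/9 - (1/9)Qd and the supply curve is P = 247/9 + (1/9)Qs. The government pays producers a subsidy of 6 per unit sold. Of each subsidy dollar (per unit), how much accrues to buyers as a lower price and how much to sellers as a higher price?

Buyers gain 3 per unit; sellers gain 3 per unit

Pre-subsidy: 1733/9 - (1/9)Q = 247/9 + (1/9)Q gives Q* = 743 and P* = 110.
With the subsidy, sellers receive Ps = Pb + 6 for each unit, where Pb is the price buyers pay.
On the curves, Pb = 1733/9 - (1/9)Q and Ps = 247/9 + (1/9)Q; the wedge Ps − Pb = 6 gives 247/9 + (1/9)Q − (1733/9 - (1/9)Q) = 6, so Q' = 770.
Then Pb = 1733/9 − (1/9)·770 = 107 and Ps = 247/9 + (1/9)·770 = 113.
Buyers' price falls by P* − Pb = 110 − 107 = 3; sellers' price rises by Ps − P* = 113 − 110 = 3.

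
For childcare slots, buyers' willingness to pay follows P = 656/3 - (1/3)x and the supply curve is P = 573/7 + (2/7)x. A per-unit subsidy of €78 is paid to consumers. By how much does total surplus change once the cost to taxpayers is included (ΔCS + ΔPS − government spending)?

Pre-subsidy: 656/3 - (1/3)x = 573/7 + (2/7)x gives x* = 221 and P* = 145.
With the rebate, buyers effectively pay Pb = Ps − 78, where Ps is the price sellers receive.
On the curves, Pb = 656/3 - (1/3)x and Ps = 573/7 + (2/7)x; the wedge Ps − Pb = 78 gives 573/7 + (2/7)x − (656/3 - (1/3)x) = 78, so x' = 347.
Then Pb = 656/3 − (1/3)·347 = 103 and Ps = 573/7 + (2/7)·347 = 181.
ΔCS = ½(221 + 347)(145 − 103) = 11928; ΔPS = ½(221 + 347)(181 − 145) = 10224.
Government spending = 78 × 347 = 27066.
Net change = 11928 + 10224 − 27066 = -4914. The loss equals the DWL triangle ½·78·126.

Net change in total surplus = -€4914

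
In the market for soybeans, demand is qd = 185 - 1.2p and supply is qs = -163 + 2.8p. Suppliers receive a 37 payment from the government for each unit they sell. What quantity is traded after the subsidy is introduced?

Pre-subsidy: 185 - 1.2p = -163 + 2.8p gives p* = 87, q* = 80.6.
With the subsidy, sellers receive ps = pb + 37 for each unit, where pb is the price buyers pay.
Supply in terms of pb becomes qs = -163 + 2.8(pb + 37) = -59.4 + 2.8pb. Setting this equal to demand: 185 - 1.2pb = -59.4 + 2.8pb, so pb = 61.1.
Sellers receive ps = 61.1 + 37 = 98.1; q' = 185 − 1.2·61.1 = 111.68.

q' = 111.68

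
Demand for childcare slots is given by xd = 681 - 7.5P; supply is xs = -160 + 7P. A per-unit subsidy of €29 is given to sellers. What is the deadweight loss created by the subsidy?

Pre-subsidy: 681 - 7.5P = -160 + 7P gives P* = 58, x* = 246.
With the subsidy, sellers receive Ps = Pb + 29 for each unit, where Pb is the price buyers pay.
Supply in terms of Pb becomes xs = -160 + 7(Pb + 29) = 43 + 7Pb. Setting this equal to demand: 681 - 7.5Pb = 43 + 7Pb, so Pb = 44.
Sellers receive Ps = 44 + 29 = 73; x' = 681 − 7.5·44 = 351.
The subsidy expands output by 351 − 246 = 105 past the efficient level; on those units the gap between marginal cost and willingness to pay runs from 0 up to 29.
DWL = ½ × 29 × 105 = 1522.5.

Deadweight loss = €1522.5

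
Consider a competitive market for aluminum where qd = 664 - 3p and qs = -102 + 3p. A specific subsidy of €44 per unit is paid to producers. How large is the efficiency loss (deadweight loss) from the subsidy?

Pre-subsidy: 664 - 3p = -102 + 3p gives p* = 383/3, q* = 281.
With the subsidy, sellers receive ps = pb + 44 for each unit, where pb is the price buyers pay.
Supply in terms of pb becomes qs = -102 + 3(pb + 44) = 30 + 3pb. Setting this equal to demand: 664 - 3pb = 30 + 3pb, so pb = 317/3.
Sellers receive ps = 317/3 + 44 = 449/3; q' = 664 − 3·(317/3) = 347.
The subsidy expands output by 347 − 281 = 66 past the efficient level; on those units the gap between marginal cost and willingness to pay runs from 0 up to 44.
DWL = ½ × 44 × 66 = 1452.

Deadweight loss = €1452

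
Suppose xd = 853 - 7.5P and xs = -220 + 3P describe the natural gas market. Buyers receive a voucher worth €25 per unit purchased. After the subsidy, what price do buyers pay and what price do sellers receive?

Pre-subsidy: 853 - 7.5P = -220 + 3P gives P* = 2146/21, x* = 606/7.
With the rebate, buyers effectively pay Pb = Ps − 25, where Ps is the price sellers receive.
Demand in terms of Ps becomes xd = 853 − 7.5(Ps − 25) = 1040.5 - 7.5Ps. Setting this equal to supply: 1040.5 - 7.5Ps = -220 + 3Ps, so Ps = 2521/21.
Buyers pay Pb = 2521/21 − 25 = 1996/21; x' = -220 + 3·(2521/21) = 981/7.

Buyers pay 1996/21; sellers receive 2521/21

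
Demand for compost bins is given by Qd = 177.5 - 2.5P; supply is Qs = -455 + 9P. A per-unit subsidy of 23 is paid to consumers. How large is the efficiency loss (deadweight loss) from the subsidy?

Pre-subsidy: 177.5 - 2.5P = -455 + 9P gives P* = 55, Q* = 40.
With the rebate, buyers effectively pay Pb = Ps − 23, where Ps is the price sellers receive.
Demand in terms of Ps becomes Qd = 177.5 − 2.5(Ps − 23) = 235 - 2.5Ps. Setting this equal to supply: 235 - 2.5Ps = -455 + 9Ps, so Ps = 60.
Buyers pay Pb = 60 − 23 = 37; Q' = -455 + 9·60 = 85.
The subsidy expands output by 85 − 40 = 45 past the efficient level; on those units the gap between marginal cost and willingness to pay runs from 0 up to 23.
DWL = ½ × 23 × 45 = 517.5.

Deadweight loss = 517.5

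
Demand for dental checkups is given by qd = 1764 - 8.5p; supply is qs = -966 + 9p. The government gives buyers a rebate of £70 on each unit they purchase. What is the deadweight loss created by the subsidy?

Pre-subsidy: 1764 - 8.5p = -966 + 9p gives p* = 156, q* = 438.
With the rebate, buyers effectively pay pb = ps − 70, where ps is the price sellers receive.
Demand in terms of ps becomes qd = 1764 − 8.5(ps − 70) = 2359 - 8.5ps. Setting this equal to supply: 2359 - 8.5ps = -966 + 9ps, so ps = 190.
Buyers pay pb = 190 − 70 = 120; q' = -966 + 9·190 = 744.
The subsidy expands output by 744 − 438 = 306 past the efficient level; on those units the gap between marginal cost and willingness to pay runs from 0 up to 70.
DWL = ½ × 70 × 306 = 10710.

Deadweight loss = £10710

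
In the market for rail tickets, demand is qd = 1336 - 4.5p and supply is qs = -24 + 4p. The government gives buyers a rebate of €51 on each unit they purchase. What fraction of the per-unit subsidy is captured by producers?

Pre-subsidy: 1336 - 4.5p = -24 + 4p gives p* = 160, q* = 616.
With the rebate, buyers effectively pay pb = ps − 51, where ps is the price sellers receive.
Demand in terms of ps becomes qd = 1336 − 4.5(ps − 51) = 1565.5 - 4.5ps. Setting this equal to supply: 1565.5 - 4.5ps = -24 + 4ps, so ps = 187.
Buyers pay pb = 187 − 51 = 136; q' = -24 + 4·187 = 724.
Buyers' price falls by p* − pb = 160 − 136 = 24; sellers' price rises by ps − p* = 187 − 160 = 27.
So producers capture 27/51 = 9/17 of each unit of subsidy.

Producer share = 9/17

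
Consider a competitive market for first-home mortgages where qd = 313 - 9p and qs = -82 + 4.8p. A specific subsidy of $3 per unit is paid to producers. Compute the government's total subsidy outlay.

Pre-subsidy: 313 - 9p = -82 + 4.8p gives p* = 1975/69, q* = 1274/23.
With the subsidy, sellers receive ps = pb + 3 for each unit, where pb is the price buyers pay.
Supply in terms of pb becomes qs = -82 + 4.8(pb + 3) = -67.6 + 4.8pb. Setting this equal to demand: 313 - 9pb = -67.6 + 4.8pb, so pb = 1903/69.
Sellers receive ps = 1903/69 + 3 = 2110/69; q' = 313 − 9·(1903/69) = 1490/23.
Government outlay = subsidy × quantity = 3 × 1490/23 = 4470/23.

Government cost = 4470/23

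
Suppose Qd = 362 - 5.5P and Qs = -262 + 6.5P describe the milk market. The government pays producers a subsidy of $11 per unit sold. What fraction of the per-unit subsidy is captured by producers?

Producer share = 11/24

Pre-subsidy: 362 - 5.5P = -262 + 6.5P gives P* = 52, Q* = 76.
With the subsidy, sellers receive Ps = Pb + 11 for each unit, where Pb is the price buyers pay.
Supply in terms of Pb becomes Qs = -262 + 6.5(Pb + 11) = -190.5 + 6.5Pb. Setting this equal to demand: 362 - 5.5Pb = -190.5 + 6.5Pb, so Pb = 1105/24.
Sellers receive Ps = 1105/24 + 11 = 1369/24; Q' = 362 − 5.5·(1105/24) = 5221/48.
Buyers' price falls by P* − Pb = 52 − 1105/24 = 143/24; sellers' price rises by Ps − P* = 1369/24 − 52 = 121/24.
So producers capture (121/24)/11 = 11/24 of each unit of subsidy.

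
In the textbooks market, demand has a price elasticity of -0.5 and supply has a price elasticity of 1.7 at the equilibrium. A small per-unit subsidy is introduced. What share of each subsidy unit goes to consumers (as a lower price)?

Consumer share = 17/22

For a small subsidy around the equilibrium, the benefit split depends on the relative slopes, which at a point are proportional to the elasticities.
Buyer share = εs/(εs + |εd|) = 1.7/(1.7 + 0.5) = 17/22; seller share = |εd|/(εs + |εd|) = 5/22.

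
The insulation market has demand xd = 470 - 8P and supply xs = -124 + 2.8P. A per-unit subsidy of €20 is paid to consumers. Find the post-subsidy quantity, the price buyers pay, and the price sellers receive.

Pre-subsidy: 470 - 8P = -124 + 2.8P gives P* = 55, x* = 30.
With the rebate, buyers effectively pay Pb = Ps − 20, where Ps is the price sellers receive.
Demand in terms of Ps becomes xd = 470 − 8(Ps − 20) = 630 - 8Ps. Setting this equal to supply: 630 - 8Ps = -124 + 2.8Ps, so Ps = 1885/27.
Buyers pay Pb = 1885/27 − 20 = 1345/27; x' = -124 + 2.8·(1885/27) = 1930/27.

x' = 1930/27; buyers pay 1345/27; sellers receive 1885/27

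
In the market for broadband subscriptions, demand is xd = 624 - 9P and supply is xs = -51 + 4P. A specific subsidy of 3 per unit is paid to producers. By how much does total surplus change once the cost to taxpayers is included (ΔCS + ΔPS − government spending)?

Pre-subsidy: 624 - 9P = -51 + 4P gives P* = 675/13, x* = 2037/13.
With the subsidy, sellers receive Ps = Pb + 3 for each unit, where Pb is the price buyers pay.
Supply in terms of Pb becomes xs = -51 + 4(Pb + 3) = -39 + 4Pb. Setting this equal to demand: 624 - 9Pb = -39 + 4Pb, so Pb = 51.
Sellers receive Ps = 51 + 3 = 54; x' = 624 − 9·51 = 165.
ΔCS = ½(2037/13 + 165)(675/13 − 51) = 25092/169; ΔPS = ½(2037/13 + 165)(54 − 675/13) = 56457/169.
Government spending = 3 × 165 = 495.
Net change = 25092/169 + 56457/169 − 495 = -162/13. The loss equals the DWL triangle ½·3·108/13.

Net change in total surplus = -162/13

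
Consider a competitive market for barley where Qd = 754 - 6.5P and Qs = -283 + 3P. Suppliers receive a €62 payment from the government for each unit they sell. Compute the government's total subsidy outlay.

Government cost = 202306/19

Pre-subsidy: 754 - 6.5P = -283 + 3P gives P* = 2074/19, Q* = 845/19.
With the subsidy, sellers receive Ps = Pb + 62 for each unit, where Pb is the price buyers pay.
Supply in terms of Pb becomes Qs = -283 + 3(Pb + 62) = -97 + 3Pb. Setting this equal to demand: 754 - 6.5Pb = -97 + 3Pb, so Pb = 1702/19.
Sellers receive Ps = 1702/19 + 62 = 2880/19; Q' = 754 − 6.5·(1702/19) = 3263/19.
Government outlay = subsidy × quantity = 62 × 3263/19 = 202306/19.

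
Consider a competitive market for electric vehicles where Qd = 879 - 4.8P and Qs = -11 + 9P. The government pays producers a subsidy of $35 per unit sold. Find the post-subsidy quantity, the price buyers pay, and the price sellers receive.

Pre-subsidy: 879 - 4.8P = -11 + 9P gives P* = 4450/69, Q* = 13097/23.
With the subsidy, sellers receive Ps = Pb + 35 for each unit, where Pb is the price buyers pay.
Supply in terms of Pb becomes Qs = -11 + 9(Pb + 35) = 304 + 9Pb. Setting this equal to demand: 879 - 4.8Pb = 304 + 9Pb, so Pb = 125/3.
Sellers receive Ps = 125/3 + 35 = 230/3; Q' = 879 − 4.8·(125/3) = 679.

Q' = 679; buyers pay 125/3; sellers receive 230/3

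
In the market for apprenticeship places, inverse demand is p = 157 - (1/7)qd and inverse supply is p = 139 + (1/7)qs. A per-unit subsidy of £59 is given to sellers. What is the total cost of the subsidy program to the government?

Pre-subsidy: 157 - (1/7)q = 139 + (1/7)q gives q* = 63 and p* = 148.
With the subsidy, sellers receive ps = pb + 59 for each unit, where pb is the price buyers pay.
On the curves, pb = 157 - (1/7)q and ps = 139 + (1/7)q; the wedge ps − pb = 59 gives 139 + (1/7)q − (157 - (1/7)q) = 59, so q' = 269.5.
Then pb = 157 − (1/7)·269.5 = 118.5 and ps = 139 + (1/7)·269.5 = 177.5.
Government outlay = subsidy × quantity = 59 × 269.5 = 15900.5.

Government cost = £15900.5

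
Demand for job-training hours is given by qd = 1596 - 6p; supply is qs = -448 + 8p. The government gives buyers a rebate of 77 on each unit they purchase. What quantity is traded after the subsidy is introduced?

q' = 984

Pre-subsidy: 1596 - 6p = -448 + 8p gives p* = 146, q* = 720.
With the rebate, buyers effectively pay pb = ps − 77, where ps is the price sellers receive.
Demand in terms of ps becomes qd = 1596 − 6(ps − 77) = 2058 - 6ps. Setting this equal to supply: 2058 - 6ps = -448 + 8ps, so ps = 179.
Buyers pay pb = 179 − 77 = 102; q' = -448 + 8·179 = 984.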